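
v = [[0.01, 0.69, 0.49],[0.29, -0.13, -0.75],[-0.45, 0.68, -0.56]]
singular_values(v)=[1.07, 1.03, 0.38]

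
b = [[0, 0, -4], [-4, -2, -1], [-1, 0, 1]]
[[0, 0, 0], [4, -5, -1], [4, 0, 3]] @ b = [[0, 0, 0], [21, 10, -12], [-3, 0, -13]]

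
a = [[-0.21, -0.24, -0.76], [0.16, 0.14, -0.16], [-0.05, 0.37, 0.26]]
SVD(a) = [[-0.91, 0.29, -0.30], [-0.07, 0.61, 0.79], [0.42, 0.73, -0.54]] @ diag([0.899722545957808, 0.3150492001779258, 0.21987119357125837]) @ [[0.18, 0.40, 0.9],  [0.0, 0.91, -0.41],  [0.98, -0.07, -0.16]]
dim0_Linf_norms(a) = [0.21, 0.37, 0.76]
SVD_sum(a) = [[-0.14, -0.33, -0.73], [-0.01, -0.02, -0.05], [0.07, 0.15, 0.34]] + [[0.0, 0.08, -0.04], [0.0, 0.18, -0.08], [0.0, 0.21, -0.09]] + [[-0.07,0.0,0.01],  [0.17,-0.01,-0.03],  [-0.12,0.01,0.02]]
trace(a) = 0.19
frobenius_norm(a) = 0.98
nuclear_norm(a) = 1.43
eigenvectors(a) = [[-0.94+0.00j, 0.68+0.00j, 0.68-0.00j],[(0.24+0j), 0.24-0.46j, (0.24+0.46j)],[(-0.23+0j), (-0.5-0.16j), (-0.5+0.16j)]]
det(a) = -0.06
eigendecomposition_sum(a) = [[-0.24+0.00j, (0.1+0j), (-0.28+0j)],[0.06-0.00j, -0.03-0.00j, (0.07-0j)],[(-0.06+0j), 0.02+0.00j, -0.07+0.00j]] + [[(0.02+0.06j), (-0.17+0.21j), (-0.24-0.05j)], [(0.05+0.01j), 0.08+0.19j, (-0.12+0.15j)], [0.00-0.05j, (0.17-0.11j), (0.16+0.09j)]] + [[0.02-0.06j, -0.17-0.21j, (-0.24+0.05j)], [(0.05-0.01j), 0.08-0.19j, -0.12-0.15j], [0.00+0.05j, (0.17+0.11j), (0.16-0.09j)]]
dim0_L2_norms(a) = [0.27, 0.46, 0.82]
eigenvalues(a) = [(-0.33+0j), (0.26+0.34j), (0.26-0.34j)]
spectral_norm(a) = 0.90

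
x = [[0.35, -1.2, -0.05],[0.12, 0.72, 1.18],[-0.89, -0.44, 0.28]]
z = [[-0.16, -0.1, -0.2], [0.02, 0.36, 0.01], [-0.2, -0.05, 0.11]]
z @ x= [[0.11, 0.21, -0.17], [0.04, 0.23, 0.43], [-0.17, 0.16, -0.02]]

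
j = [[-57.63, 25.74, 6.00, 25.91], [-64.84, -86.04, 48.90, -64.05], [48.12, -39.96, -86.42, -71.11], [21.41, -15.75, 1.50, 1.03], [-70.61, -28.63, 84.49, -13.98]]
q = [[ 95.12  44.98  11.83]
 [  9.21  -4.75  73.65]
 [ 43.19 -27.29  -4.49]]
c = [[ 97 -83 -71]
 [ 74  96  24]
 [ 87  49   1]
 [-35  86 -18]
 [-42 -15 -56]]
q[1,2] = 73.65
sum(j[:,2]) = 54.46999999999999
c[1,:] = [74, 96, 24]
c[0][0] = 97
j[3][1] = -15.75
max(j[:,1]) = 25.74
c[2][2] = 1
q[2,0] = 43.19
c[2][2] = 1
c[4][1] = -15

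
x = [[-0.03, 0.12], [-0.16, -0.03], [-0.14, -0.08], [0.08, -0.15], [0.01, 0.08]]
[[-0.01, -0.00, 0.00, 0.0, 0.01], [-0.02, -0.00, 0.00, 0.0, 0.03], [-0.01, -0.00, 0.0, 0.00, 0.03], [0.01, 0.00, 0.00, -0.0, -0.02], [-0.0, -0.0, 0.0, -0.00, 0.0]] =x@ [[0.11, 0.02, -0.00, -0.02, -0.21], [-0.03, -0.01, 0.00, 0.0, 0.05]]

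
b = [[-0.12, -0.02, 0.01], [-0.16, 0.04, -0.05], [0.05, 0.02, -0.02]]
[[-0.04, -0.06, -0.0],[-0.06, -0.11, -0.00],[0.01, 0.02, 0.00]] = b @ [[0.32, 0.54, 0.01], [0.02, 0.03, 0.0], [0.25, 0.43, 0.01]]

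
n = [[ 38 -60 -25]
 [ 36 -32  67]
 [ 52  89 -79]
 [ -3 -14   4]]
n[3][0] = -3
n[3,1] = -14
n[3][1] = -14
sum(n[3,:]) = -13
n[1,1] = -32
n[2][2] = -79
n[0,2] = -25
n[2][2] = -79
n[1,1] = -32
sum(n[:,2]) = -33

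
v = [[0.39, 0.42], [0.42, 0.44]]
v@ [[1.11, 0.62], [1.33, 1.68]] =[[0.99,0.95], [1.05,1.0]]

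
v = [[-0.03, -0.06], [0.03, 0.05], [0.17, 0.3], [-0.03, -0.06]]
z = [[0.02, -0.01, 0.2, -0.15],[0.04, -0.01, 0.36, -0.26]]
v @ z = [[-0.00, 0.00, -0.03, 0.02], [0.00, -0.00, 0.02, -0.02], [0.02, -0.0, 0.14, -0.1], [-0.0, 0.00, -0.03, 0.02]]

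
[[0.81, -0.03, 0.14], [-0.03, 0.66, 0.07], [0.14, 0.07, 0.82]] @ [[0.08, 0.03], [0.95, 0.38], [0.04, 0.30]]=[[0.04,0.05], [0.63,0.27], [0.11,0.28]]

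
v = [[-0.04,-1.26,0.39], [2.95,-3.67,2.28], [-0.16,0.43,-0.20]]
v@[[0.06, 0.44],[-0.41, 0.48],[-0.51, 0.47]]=[[0.32, -0.44], [0.52, 0.61], [-0.08, 0.04]]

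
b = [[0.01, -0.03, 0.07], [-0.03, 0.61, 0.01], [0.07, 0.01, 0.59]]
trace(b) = 1.21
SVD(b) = [[-0.00, -0.13, -0.99], [0.93, 0.37, -0.05], [0.38, -0.92, 0.12]] @ diag([0.6141442958178509, 0.5957573115231409, 9.839265900821255e-05]) @ [[-0.00, 0.93, 0.38], [-0.13, 0.37, -0.92], [-0.99, -0.05, 0.12]]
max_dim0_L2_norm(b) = 0.61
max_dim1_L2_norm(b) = 0.61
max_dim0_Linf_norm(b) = 0.61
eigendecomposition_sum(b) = [[0.00, 0.0, -0.0],[0.0, 0.0, -0.0],[-0.0, -0.0, 0.0]] + [[0.01,-0.03,0.07],[-0.03,0.08,-0.2],[0.07,-0.2,0.5]] + [[0.0, -0.0, -0.00], [-0.0, 0.53, 0.21], [-0.00, 0.21, 0.09]]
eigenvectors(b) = [[-0.99, -0.13, -0.00], [-0.05, 0.37, 0.93], [0.12, -0.92, 0.38]]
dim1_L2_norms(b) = [0.08, 0.61, 0.59]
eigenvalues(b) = [0.0, 0.6, 0.61]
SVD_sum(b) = [[0.00, -0.0, -0.0], [-0.00, 0.53, 0.21], [-0.00, 0.21, 0.09]] + [[0.01, -0.03, 0.07], [-0.03, 0.08, -0.2], [0.07, -0.20, 0.50]] + [[0.0, 0.00, -0.00], [0.0, 0.00, -0.0], [-0.00, -0.00, 0.00]]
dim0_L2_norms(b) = [0.08, 0.61, 0.59]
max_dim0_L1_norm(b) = 0.67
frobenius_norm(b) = 0.86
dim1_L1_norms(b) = [0.11, 0.65, 0.67]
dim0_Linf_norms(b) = [0.07, 0.61, 0.59]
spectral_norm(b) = 0.61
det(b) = 0.00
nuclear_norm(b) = 1.21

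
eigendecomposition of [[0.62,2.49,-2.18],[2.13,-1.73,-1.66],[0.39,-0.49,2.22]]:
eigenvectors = [[(0.5+0j), (0.85+0j), 0.85-0.00j], [-0.86+0.00j, (0.49+0.01j), (0.49-0.01j)], [(-0.11+0j), -0.04-0.18j, (-0.04+0.18j)]]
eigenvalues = [(-3.18+0j), (2.15+0.5j), (2.15-0.5j)]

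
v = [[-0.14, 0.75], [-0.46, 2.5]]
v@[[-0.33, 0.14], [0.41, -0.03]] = [[0.35, -0.04],[1.18, -0.14]]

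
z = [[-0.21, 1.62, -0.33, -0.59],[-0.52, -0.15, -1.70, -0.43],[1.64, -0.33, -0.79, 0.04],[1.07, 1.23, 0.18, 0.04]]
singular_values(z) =[2.18, 1.98, 1.97, 0.17]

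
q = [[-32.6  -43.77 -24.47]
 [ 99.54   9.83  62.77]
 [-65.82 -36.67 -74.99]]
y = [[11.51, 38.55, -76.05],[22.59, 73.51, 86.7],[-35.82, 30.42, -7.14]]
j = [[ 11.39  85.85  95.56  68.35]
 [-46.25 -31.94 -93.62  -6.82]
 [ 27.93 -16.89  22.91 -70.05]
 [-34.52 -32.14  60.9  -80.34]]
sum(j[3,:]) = -86.1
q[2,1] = -36.67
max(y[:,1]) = 73.51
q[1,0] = 99.54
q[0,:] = [-32.6, -43.77, -24.47]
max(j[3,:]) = 60.9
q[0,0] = -32.6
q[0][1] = -43.77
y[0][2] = -76.05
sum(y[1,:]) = 182.8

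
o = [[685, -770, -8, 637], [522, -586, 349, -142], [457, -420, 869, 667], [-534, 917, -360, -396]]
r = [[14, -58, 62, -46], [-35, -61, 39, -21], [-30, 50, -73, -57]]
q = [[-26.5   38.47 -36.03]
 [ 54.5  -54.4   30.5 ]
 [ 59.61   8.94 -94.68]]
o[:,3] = [637, -142, 667, -396]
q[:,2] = [-36.03, 30.5, -94.68]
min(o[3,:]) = -534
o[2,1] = -420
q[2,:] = [59.61, 8.94, -94.68]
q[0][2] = -36.03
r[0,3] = -46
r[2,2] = -73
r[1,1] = -61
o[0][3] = 637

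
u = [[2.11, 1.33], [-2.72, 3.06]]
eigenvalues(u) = [(2.58+1.84j), (2.58-1.84j)]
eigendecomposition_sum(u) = [[(1.06+1.25j), (0.66-0.93j)], [-1.36+1.91j, (1.53+0.59j)]] + [[(1.06-1.25j),0.66+0.93j], [(-1.36-1.91j),(1.53-0.59j)]]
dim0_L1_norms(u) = [4.83, 4.39]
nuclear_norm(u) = 6.57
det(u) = 10.07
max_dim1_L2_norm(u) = 4.09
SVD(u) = [[-0.15, 0.99],[0.99, 0.15]] @ diag([4.125538537480059, 2.441911500396133]) @ [[-0.73, 0.68], [0.68, 0.73]]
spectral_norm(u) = 4.13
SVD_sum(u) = [[0.46, -0.43], [-2.98, 2.79]] + [[1.65, 1.76], [0.26, 0.27]]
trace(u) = 5.17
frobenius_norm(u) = 4.79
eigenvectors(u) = [[-0.14+0.55j, -0.14-0.55j], [(-0.82+0j), -0.82-0.00j]]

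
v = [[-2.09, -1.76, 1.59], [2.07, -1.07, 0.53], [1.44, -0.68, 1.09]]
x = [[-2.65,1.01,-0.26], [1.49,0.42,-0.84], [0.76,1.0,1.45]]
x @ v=[[7.25, 3.76, -3.96], [-3.45, -2.50, 1.68], [2.57, -3.39, 3.32]]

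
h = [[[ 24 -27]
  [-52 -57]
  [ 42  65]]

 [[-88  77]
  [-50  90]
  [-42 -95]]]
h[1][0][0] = -88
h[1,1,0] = -50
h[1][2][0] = -42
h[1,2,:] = [-42, -95]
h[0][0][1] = -27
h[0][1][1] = -57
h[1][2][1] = -95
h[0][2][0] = 42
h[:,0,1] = [-27, 77]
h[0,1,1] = -57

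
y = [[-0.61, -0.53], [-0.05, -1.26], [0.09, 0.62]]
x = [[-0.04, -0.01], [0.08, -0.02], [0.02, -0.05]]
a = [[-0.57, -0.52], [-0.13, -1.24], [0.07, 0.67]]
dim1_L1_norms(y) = [1.14, 1.31, 0.71]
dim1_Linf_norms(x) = [0.04, 0.08, 0.05]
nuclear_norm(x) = 0.14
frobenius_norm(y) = 1.62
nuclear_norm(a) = 2.01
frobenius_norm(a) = 1.61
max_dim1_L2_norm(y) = 1.26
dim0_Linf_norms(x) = [0.08, 0.05]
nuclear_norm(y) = 2.07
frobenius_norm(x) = 0.11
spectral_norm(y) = 1.53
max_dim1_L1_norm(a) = 1.37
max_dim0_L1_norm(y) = 2.41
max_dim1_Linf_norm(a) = 1.24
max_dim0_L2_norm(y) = 1.5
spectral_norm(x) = 0.10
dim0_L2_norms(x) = [0.09, 0.05]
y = x + a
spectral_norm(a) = 1.54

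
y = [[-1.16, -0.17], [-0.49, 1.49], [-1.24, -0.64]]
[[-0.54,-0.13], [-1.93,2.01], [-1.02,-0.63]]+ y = [[-1.70, -0.3], [-2.42, 3.50], [-2.26, -1.27]]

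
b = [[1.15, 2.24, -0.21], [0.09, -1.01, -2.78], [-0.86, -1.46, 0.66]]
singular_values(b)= [3.21, 2.86, 0.0]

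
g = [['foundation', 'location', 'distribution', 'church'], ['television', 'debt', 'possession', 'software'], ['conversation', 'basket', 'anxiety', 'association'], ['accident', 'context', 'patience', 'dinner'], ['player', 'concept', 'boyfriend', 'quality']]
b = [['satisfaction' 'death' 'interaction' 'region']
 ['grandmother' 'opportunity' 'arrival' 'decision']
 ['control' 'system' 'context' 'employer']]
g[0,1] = 'location'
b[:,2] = ['interaction', 'arrival', 'context']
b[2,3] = 'employer'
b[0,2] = 'interaction'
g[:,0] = ['foundation', 'television', 'conversation', 'accident', 'player']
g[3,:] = ['accident', 'context', 'patience', 'dinner']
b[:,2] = ['interaction', 'arrival', 'context']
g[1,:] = ['television', 'debt', 'possession', 'software']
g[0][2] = 'distribution'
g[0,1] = 'location'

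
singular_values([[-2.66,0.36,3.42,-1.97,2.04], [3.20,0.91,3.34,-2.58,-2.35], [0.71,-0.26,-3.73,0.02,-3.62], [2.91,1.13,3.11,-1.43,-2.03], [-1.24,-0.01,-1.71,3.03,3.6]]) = [8.96, 7.09, 3.17, 0.58, 0.38]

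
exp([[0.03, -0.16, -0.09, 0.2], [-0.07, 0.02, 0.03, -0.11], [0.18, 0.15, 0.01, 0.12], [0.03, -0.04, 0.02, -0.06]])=[[1.03, -0.18, -0.09, 0.20], [-0.07, 1.03, 0.03, -0.11], [0.18, 0.14, 1.01, 0.13], [0.03, -0.04, 0.02, 0.95]]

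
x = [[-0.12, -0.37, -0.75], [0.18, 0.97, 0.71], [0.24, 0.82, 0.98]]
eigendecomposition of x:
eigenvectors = [[(0.42+0j), -0.94+0.00j, (-0.94-0j)], [(-0.62+0j), (-0.08-0.04j), (-0.08+0.04j)], [-0.66+0.00j, (0.33+0.05j), 0.33-0.05j]]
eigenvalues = [(1.6+0j), (0.11+0.02j), (0.11-0.02j)]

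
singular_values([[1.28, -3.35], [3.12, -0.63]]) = [4.21, 2.29]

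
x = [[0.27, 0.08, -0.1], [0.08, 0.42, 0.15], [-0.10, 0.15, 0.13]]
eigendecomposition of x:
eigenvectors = [[-0.43, 0.88, 0.18], [0.38, -0.01, 0.92], [-0.82, -0.47, 0.33]]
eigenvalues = [0.01, 0.32, 0.49]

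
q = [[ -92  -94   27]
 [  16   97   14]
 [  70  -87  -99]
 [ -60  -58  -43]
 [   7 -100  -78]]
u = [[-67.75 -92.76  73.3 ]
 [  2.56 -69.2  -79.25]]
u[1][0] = 2.56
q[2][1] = -87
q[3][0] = -60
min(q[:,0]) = -92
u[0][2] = 73.3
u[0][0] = -67.75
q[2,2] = -99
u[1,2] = -79.25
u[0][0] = -67.75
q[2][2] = -99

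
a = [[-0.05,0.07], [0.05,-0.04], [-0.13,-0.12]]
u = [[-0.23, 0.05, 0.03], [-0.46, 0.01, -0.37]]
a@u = [[-0.02, -0.0, -0.03],  [0.01, 0.00, 0.02],  [0.09, -0.01, 0.04]]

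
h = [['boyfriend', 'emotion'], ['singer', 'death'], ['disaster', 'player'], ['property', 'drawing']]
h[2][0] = 'disaster'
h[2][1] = 'player'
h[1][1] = 'death'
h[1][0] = 'singer'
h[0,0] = 'boyfriend'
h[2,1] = 'player'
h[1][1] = 'death'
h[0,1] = 'emotion'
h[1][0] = 'singer'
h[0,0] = 'boyfriend'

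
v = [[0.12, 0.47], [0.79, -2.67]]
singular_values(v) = [2.82, 0.25]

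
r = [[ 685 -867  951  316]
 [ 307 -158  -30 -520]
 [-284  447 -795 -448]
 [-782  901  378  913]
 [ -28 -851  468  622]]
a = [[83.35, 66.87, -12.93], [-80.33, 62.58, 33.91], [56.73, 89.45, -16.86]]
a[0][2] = -12.93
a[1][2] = 33.91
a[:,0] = [83.35, -80.33, 56.73]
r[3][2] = 378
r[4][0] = -28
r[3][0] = -782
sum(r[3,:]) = 1410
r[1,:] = [307, -158, -30, -520]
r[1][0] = 307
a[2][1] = 89.45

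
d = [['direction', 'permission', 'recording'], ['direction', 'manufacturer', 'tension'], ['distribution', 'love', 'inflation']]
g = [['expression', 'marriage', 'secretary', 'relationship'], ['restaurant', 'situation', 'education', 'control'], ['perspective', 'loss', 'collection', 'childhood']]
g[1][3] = 'control'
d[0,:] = ['direction', 'permission', 'recording']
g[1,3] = 'control'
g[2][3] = 'childhood'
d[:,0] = ['direction', 'direction', 'distribution']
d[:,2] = ['recording', 'tension', 'inflation']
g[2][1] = 'loss'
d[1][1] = 'manufacturer'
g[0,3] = 'relationship'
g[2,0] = 'perspective'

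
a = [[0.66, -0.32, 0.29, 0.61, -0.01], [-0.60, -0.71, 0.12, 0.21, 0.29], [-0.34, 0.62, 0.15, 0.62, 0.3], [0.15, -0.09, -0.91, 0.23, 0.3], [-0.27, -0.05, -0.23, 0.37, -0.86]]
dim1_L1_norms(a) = [1.89, 1.93, 2.03, 1.68, 1.78]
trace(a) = -0.53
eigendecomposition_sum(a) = [[(0.71+0j), -0.21+0.00j, (-0.17+0j), 0.36-0.00j, (-0.01+0j)],[-0.22-0.00j, (0.07+0j), (0.05-0j), -0.11+0.00j, 0.00-0.00j],[-0.17-0.00j, 0.05+0.00j, (0.04-0j), (-0.09+0j), -0j],[0.37+0.00j, -0.11+0.00j, -0.09+0.00j, 0.19-0.00j, (-0+0j)],[(-0-0j), 0j, 0.00-0.00j, (-0+0j), -0j]] + [[(0.02+0.1j),(0.07-0.03j),0.19+0.09j,0.09-0.16j,(0.04-0.06j)], [-0.08+0.00j,0.01+0.06j,-0.10+0.13j,(0.12+0.09j),(0.04+0.04j)], [(-0.13+0.17j),0.15+0.08j,(0.1+0.42j),(0.38-0.08j),(0.15-0.02j)], [(-0.15-0.11j),-0.07+0.13j,(-0.38+0.1j),0.08+0.34j,(0.02+0.14j)], [-0.06-0.04j,(-0.02+0.05j),-0.15+0.05j,(0.04+0.13j),0.01+0.05j]] + [[(0.02-0.1j), (0.07+0.03j), 0.19-0.09j, 0.09+0.16j, 0.04+0.06j],[(-0.08-0j), (0.01-0.06j), (-0.1-0.13j), 0.12-0.09j, 0.04-0.04j],[-0.13-0.17j, 0.15-0.08j, 0.10-0.42j, 0.38+0.08j, (0.15+0.02j)],[-0.15+0.11j, (-0.07-0.13j), -0.38-0.10j, 0.08-0.34j, 0.02-0.14j],[-0.06+0.04j, -0.02-0.05j, -0.15-0.05j, (0.04-0.13j), (0.01-0.05j)]] + [[(-0.05+0.01j), (-0.13-0.05j), 0.05+0.01j, 0.04-0.04j, (-0.04+0.14j)], [-0.11+0.08j, (-0.4+0.05j), (0.13-0.05j), (0.04-0.15j), 0.10+0.42j], [(0.04-0.02j), 0.14+0.01j, -0.05+0.01j, -0.03+0.05j, (-0-0.15j)], [0.04+0.03j, (0.08+0.13j), (-0.03-0.04j), -0.06+0.01j, 0.13-0.09j], [-0.07-0.13j, -0.00-0.42j, 0.03+0.14j, 0.15+0.06j, -0.44+0.05j]] + [[(-0.05-0.01j), (-0.13+0.05j), (0.05-0.01j), (0.04+0.04j), (-0.04-0.14j)], [(-0.11-0.08j), (-0.4-0.05j), 0.13+0.05j, 0.04+0.15j, 0.10-0.42j], [(0.04+0.02j), 0.14-0.01j, (-0.05-0.01j), -0.03-0.05j, (-0+0.15j)], [(0.04-0.03j), (0.08-0.13j), (-0.03+0.04j), -0.06-0.01j, 0.13+0.09j], [(-0.07+0.13j), -0.00+0.42j, (0.03-0.14j), 0.15-0.06j, -0.44-0.05j]]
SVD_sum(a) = [[0.33, 0.0, -0.19, 0.09, -0.27], [-0.41, -0.0, 0.23, -0.12, 0.33], [-0.24, -0.0, 0.14, -0.07, 0.19], [0.24, 0.00, -0.14, 0.07, -0.19], [0.32, 0.00, -0.18, 0.09, -0.26]] + [[0.02,  0.09,  0.08,  0.02,  -0.03], [-0.07,  -0.39,  -0.34,  -0.09,  0.13], [0.06,  0.38,  0.33,  0.08,  -0.12], [-0.08,  -0.47,  -0.41,  -0.1,  0.15], [0.01,  0.03,  0.03,  0.01,  -0.01]] + [[0.01, 0.00, -0.00, -0.0, 0.01], [-0.26, -0.13, 0.05, 0.18, -0.30], [-0.04, -0.02, 0.01, 0.03, -0.05], [0.15, 0.08, -0.03, -0.10, 0.17], [-0.49, -0.25, 0.09, 0.33, -0.55]] + [[0.25, -0.39, 0.41, -0.04, 0.00], [0.11, -0.17, 0.18, -0.02, 0.00], [-0.19, 0.29, -0.31, 0.03, -0.0], [-0.2, 0.31, -0.33, 0.03, -0.0], [-0.10, 0.16, -0.17, 0.02, -0.00]] + [[0.06, -0.03, -0.02, 0.54, 0.28], [0.03, -0.01, -0.01, 0.25, 0.13], [0.06, -0.03, -0.02, 0.55, 0.28], [0.04, -0.02, -0.01, 0.34, 0.17], [-0.01, 0.0, 0.00, -0.07, -0.04]]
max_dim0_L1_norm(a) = 2.04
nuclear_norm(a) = 5.00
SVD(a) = [[0.47, 0.13, -0.01, 0.62, -0.61],[-0.58, -0.54, 0.46, 0.28, -0.29],[-0.34, 0.52, 0.08, -0.47, -0.62],[0.34, -0.65, -0.27, -0.5, -0.38],[0.46, 0.04, 0.84, -0.26, 0.08]] @ diag([1.0072475148954747, 1.0049696330437319, 1.001709811637551, 0.9951248071469054, 0.9930219291973025]) @ [[0.70,0.0,-0.4,0.20,-0.57], [0.12,0.72,0.63,0.16,-0.23], [-0.57,-0.29,0.11,0.39,-0.65], [0.4,-0.63,0.66,-0.06,0.01], [-0.10,0.04,0.02,-0.88,-0.45]]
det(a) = 1.00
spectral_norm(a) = 1.01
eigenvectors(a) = [[(0.84+0j),0.20-0.24j,0.20+0.24j,0.08-0.20j,(0.08+0.2j)], [(-0.26+0j),(0.16+0.19j),0.16-0.19j,(-0.08-0.63j),-0.08+0.63j], [(-0.21+0j),(0.66+0j),(0.66-0j),(-0.02+0.22j),-0.02-0.22j], [(0.43+0j),0.02+0.59j,(0.02-0.59j),(-0.2+0.12j),(-0.2-0.12j)], [(-0+0j),(0.02+0.23j),(0.02-0.23j),0.66+0.00j,(0.66-0j)]]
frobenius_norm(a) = 2.24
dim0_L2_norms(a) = [1.0, 1.0, 1.0, 1.0, 1.0]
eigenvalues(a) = [(1+0j), (0.23+0.97j), (0.23-0.97j), (-0.99+0.12j), (-0.99-0.12j)]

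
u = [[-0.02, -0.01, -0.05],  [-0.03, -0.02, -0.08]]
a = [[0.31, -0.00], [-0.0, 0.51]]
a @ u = [[-0.01, -0.00, -0.02],[-0.02, -0.01, -0.04]]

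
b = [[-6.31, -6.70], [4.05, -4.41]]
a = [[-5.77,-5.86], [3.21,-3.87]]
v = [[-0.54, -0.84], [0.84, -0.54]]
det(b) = 54.96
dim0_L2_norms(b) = [7.5, 8.02]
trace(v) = -1.08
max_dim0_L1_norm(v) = 1.38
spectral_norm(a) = 8.25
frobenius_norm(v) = 1.41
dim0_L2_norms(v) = [1.0, 1.0]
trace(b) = -10.72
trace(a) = -9.64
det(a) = 41.14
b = a + v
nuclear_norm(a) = 13.24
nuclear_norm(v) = 2.00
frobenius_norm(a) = 9.64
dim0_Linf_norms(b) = [6.31, 6.7]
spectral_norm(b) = 9.22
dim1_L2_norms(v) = [1.0, 1.0]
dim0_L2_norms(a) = [6.6, 7.02]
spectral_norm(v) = 1.00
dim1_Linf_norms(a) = [5.86, 3.87]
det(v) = 1.00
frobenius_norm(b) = 10.98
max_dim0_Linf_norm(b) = 6.7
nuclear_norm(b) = 15.18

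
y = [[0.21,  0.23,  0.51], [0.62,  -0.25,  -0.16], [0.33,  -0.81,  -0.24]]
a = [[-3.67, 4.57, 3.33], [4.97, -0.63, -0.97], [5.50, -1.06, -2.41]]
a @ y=[[3.16,-4.68,-3.40], [0.33,2.09,2.87], [-0.30,3.48,3.55]]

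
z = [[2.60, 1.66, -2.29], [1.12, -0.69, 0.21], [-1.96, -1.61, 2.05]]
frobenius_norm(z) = 5.21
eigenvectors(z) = [[-0.77,-0.25,-0.18],[-0.13,-0.62,0.91],[0.63,-0.74,0.38]]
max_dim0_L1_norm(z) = 5.68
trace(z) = 3.96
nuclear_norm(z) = 6.38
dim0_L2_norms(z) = [3.44, 2.41, 3.08]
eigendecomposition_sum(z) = [[2.72, 1.47, -2.18], [0.47, 0.25, -0.38], [-2.24, -1.21, 1.79]] + [[0.0,-0.0,0.01], [0.01,-0.0,0.01], [0.01,-0.00,0.02]] + [[-0.13,0.19,-0.12], [0.64,-0.94,0.57], [0.27,-0.40,0.24]]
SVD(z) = [[-0.76,-0.08,0.64], [-0.06,-0.98,-0.19], [0.65,-0.18,0.74]] @ diag([5.041207044548666, 1.3253796376363207, 0.010017491298387264]) @ [[-0.66, -0.45, 0.61],[-0.71, 0.63, -0.30],[0.25, 0.63, 0.74]]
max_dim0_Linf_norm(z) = 2.6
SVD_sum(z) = [[2.52, 1.72, -2.33], [0.20, 0.13, -0.18], [-2.14, -1.46, 1.97]] + [[0.08, -0.07, 0.03], [0.92, -0.82, 0.39], [0.17, -0.16, 0.07]] + [[0.00, 0.00, 0.00], [-0.0, -0.00, -0.00], [0.00, 0.0, 0.01]]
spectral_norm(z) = 5.04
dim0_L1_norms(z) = [5.68, 3.96, 4.55]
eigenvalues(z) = [4.77, 0.02, -0.83]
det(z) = -0.07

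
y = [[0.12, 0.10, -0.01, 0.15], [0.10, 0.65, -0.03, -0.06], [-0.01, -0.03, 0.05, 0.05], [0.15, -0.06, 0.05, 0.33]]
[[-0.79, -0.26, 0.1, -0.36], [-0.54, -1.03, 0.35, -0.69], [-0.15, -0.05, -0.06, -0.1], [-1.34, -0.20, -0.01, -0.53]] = y@[[-0.57, 0.04, 0.45, 0.91],  [-1.11, -1.72, 0.43, -1.42],  [0.26, -1.28, -0.83, -0.41],  [-4.04, -0.73, -0.04, -2.22]]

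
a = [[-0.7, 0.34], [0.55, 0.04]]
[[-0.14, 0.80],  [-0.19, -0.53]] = a @ [[-0.28, -0.99], [-1.0, 0.32]]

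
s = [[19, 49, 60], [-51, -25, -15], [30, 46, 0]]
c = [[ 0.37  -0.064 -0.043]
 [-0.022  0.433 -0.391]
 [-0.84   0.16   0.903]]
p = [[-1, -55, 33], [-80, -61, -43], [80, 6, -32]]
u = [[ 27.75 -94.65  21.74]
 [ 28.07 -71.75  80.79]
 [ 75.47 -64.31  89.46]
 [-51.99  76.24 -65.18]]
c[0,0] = 0.37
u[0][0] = 27.75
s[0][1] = 49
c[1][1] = 0.433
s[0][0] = 19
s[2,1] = 46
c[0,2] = -0.043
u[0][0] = 27.75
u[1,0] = 28.07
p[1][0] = -80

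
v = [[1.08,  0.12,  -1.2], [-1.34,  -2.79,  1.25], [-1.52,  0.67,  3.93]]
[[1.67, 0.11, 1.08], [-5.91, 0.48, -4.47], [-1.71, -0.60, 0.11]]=v @ [[1.08, -0.01, 1.19], [1.48, -0.22, 1.16], [-0.27, -0.12, 0.29]]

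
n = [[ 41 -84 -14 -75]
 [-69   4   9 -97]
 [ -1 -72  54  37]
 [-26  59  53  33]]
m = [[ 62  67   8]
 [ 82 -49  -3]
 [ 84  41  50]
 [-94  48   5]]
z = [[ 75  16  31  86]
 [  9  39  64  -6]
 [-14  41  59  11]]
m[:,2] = [8, -3, 50, 5]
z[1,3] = -6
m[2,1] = 41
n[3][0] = -26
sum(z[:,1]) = 96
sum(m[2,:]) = 175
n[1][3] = -97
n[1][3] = -97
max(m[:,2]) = 50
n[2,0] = -1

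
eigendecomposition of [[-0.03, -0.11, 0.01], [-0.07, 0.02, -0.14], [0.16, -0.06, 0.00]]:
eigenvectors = [[(-0.4+0j), -0.27+0.49j, (-0.27-0.49j)], [0.70+0.00j, (0.26+0.48j), 0.26-0.48j], [-0.59+0.00j, 0.62+0.00j, (0.62-0j)]]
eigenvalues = [(0.18+0j), (-0.09+0.08j), (-0.09-0.08j)]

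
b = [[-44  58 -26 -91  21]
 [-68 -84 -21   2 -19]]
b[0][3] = -91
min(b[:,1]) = -84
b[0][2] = -26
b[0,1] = 58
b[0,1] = 58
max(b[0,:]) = 58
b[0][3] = -91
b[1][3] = 2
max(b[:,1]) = 58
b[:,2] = [-26, -21]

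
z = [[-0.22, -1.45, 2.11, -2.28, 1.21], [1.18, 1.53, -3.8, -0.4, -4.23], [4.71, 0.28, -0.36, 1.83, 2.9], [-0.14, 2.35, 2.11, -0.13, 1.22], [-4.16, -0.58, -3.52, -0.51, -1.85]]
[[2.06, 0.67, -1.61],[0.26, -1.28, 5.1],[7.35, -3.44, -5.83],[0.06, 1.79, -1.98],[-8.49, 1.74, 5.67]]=z @ [[1.79, -0.69, -0.58], [-0.27, 0.45, -0.02], [0.4, 0.24, -0.36], [-0.52, -0.25, -0.11], [0.03, 0.08, -1.04]]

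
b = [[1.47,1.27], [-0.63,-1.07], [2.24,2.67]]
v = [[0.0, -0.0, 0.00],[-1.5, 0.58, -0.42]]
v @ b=[[0.0,0.00], [-3.51,-3.65]]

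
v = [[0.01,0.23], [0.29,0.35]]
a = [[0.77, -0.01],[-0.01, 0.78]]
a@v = [[0.0,0.17], [0.23,0.27]]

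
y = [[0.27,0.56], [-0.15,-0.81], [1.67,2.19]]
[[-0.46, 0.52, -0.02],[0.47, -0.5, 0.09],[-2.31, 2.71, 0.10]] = y @ [[-0.82,1.07,0.27], [-0.43,0.42,-0.16]]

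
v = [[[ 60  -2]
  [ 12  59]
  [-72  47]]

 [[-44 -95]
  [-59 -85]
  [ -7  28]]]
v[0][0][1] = -2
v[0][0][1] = -2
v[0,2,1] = 47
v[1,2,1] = 28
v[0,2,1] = 47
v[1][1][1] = -85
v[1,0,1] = -95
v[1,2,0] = -7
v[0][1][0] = 12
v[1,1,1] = -85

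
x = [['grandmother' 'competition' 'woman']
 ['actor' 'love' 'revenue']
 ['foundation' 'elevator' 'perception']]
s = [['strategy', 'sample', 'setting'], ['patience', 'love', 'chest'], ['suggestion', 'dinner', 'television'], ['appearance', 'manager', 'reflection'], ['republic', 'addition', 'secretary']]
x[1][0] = 'actor'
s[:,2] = ['setting', 'chest', 'television', 'reflection', 'secretary']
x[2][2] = 'perception'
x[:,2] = ['woman', 'revenue', 'perception']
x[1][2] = 'revenue'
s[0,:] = ['strategy', 'sample', 'setting']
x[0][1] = 'competition'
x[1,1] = 'love'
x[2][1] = 'elevator'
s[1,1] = 'love'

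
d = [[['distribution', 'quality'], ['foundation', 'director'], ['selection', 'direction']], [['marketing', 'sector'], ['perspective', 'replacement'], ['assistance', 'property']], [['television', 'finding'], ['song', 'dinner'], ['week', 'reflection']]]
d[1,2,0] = 'assistance'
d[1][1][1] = 'replacement'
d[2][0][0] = 'television'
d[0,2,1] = 'direction'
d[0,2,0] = 'selection'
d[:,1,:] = [['foundation', 'director'], ['perspective', 'replacement'], ['song', 'dinner']]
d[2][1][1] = 'dinner'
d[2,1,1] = 'dinner'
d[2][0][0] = 'television'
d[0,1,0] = 'foundation'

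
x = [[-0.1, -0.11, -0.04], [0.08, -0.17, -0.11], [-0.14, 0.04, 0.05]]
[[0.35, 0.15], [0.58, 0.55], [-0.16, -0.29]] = x@ [[-0.28,1.50], [-2.07,-3.02], [-2.32,0.73]]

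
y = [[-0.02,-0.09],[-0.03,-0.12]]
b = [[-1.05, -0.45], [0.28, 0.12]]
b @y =[[0.03,0.15],[-0.01,-0.04]]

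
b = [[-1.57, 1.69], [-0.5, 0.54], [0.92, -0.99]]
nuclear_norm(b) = 2.77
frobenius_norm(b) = 2.77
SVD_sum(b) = [[-1.57, 1.69], [-0.50, 0.54], [0.92, -0.99]] + [[-0.00, -0.00],[0.0, 0.0],[0.0, 0.00]]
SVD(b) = [[-0.83,0.15], [-0.27,-0.95], [0.49,-0.27]] @ diag([2.7729223801767797, 0.0012138841534133156]) @ [[0.68, -0.73], [-0.73, -0.68]]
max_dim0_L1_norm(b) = 3.22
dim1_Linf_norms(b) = [1.69, 0.54, 0.99]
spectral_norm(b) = 2.77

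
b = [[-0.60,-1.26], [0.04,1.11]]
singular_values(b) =[1.75, 0.35]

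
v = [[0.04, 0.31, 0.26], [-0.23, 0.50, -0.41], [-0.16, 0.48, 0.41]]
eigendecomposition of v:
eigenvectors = [[(-0.91+0j), (-0.02+0.44j), (-0.02-0.44j)], [-0.39+0.00j, (-0.66+0j), (-0.66-0j)], [0.15+0.00j, (-0.13+0.59j), -0.13-0.59j]]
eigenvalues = [(0.13+0j), (0.41+0.53j), (0.41-0.53j)]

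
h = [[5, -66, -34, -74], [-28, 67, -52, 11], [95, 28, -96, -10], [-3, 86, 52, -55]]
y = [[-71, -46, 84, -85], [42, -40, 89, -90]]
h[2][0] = 95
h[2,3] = -10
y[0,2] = 84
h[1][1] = 67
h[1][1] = 67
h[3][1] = 86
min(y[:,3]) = -90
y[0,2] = 84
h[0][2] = -34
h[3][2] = 52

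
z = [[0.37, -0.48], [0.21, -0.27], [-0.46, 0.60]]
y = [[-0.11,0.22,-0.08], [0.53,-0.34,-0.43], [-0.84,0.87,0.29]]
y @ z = [[0.04, -0.05], [0.32, -0.42], [-0.26, 0.34]]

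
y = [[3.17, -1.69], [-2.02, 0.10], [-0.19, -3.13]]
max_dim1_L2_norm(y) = 3.59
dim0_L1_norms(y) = [5.38, 4.92]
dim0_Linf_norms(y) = [3.17, 3.13]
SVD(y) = [[-0.82, 0.27], [0.37, -0.43], [-0.44, -0.86]] @ diag([4.293636092290495, 2.8970828616006843]) @ [[-0.76, 0.65], [0.65, 0.76]]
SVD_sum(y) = [[2.66, -2.29], [-1.21, 1.04], [1.44, -1.24]] + [[0.51, 0.6], [-0.81, -0.94], [-1.63, -1.89]]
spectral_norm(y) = 4.29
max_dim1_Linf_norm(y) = 3.17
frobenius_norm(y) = 5.18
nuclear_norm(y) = 7.19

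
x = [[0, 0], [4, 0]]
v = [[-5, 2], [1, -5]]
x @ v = [[0, 0], [-20, 8]]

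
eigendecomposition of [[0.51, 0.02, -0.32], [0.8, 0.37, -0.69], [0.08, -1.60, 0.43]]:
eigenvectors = [[-0.28,  -0.61,  -0.24], [-0.46,  -0.19,  -0.58], [-0.84,  -0.77,  0.78]]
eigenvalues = [-0.41, 0.11, 1.61]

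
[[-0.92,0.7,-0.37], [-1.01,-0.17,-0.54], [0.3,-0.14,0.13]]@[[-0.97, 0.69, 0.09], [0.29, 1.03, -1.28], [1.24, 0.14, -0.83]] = [[0.64, 0.03, -0.67], [0.26, -0.95, 0.57], [-0.17, 0.08, 0.10]]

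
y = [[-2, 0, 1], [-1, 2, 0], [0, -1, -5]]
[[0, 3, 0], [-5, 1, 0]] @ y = [[-3, 6, 0], [9, 2, -5]]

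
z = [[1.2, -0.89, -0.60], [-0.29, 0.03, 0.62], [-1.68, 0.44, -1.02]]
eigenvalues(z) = [1.9, -1.35, -0.34]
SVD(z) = [[-0.57, 0.71, 0.42], [0.07, -0.47, 0.88], [0.82, 0.53, 0.22]] @ diag([2.2985806846668706, 1.323703915074281, 0.2867660741674379]) @ [[-0.90, 0.38, -0.20], [0.08, -0.31, -0.95], [-0.42, -0.87, 0.25]]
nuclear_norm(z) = 3.91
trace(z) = 0.21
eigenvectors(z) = [[0.81,  -0.08,  -0.37], [-0.29,  0.39,  -0.86], [-0.51,  -0.92,  0.34]]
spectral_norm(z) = 2.30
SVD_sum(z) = [[1.18, -0.49, 0.26], [-0.14, 0.06, -0.03], [-1.71, 0.71, -0.38]] + [[0.07, -0.29, -0.89], [-0.05, 0.19, 0.59], [0.05, -0.22, -0.66]] + [[-0.05, -0.10, 0.03], [-0.11, -0.22, 0.06], [-0.03, -0.05, 0.02]]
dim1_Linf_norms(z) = [1.2, 0.62, 1.68]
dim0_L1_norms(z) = [3.17, 1.36, 2.24]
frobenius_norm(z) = 2.67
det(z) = 0.87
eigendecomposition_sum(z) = [[1.35, -0.75, -0.44], [-0.49, 0.27, 0.16], [-0.85, 0.47, 0.28]] + [[-0.08, -0.01, -0.11], [0.39, 0.07, 0.58], [-0.90, -0.15, -1.34]] + [[-0.08, -0.13, -0.05],  [-0.19, -0.31, -0.12],  [0.07, 0.12, 0.05]]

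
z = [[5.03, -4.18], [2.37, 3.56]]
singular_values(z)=[6.57, 4.24]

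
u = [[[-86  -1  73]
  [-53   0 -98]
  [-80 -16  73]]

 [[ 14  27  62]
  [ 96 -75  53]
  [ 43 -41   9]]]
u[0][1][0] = -53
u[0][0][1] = -1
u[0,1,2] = -98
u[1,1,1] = -75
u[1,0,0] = 14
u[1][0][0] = 14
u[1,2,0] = 43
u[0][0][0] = -86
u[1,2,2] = 9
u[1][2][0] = 43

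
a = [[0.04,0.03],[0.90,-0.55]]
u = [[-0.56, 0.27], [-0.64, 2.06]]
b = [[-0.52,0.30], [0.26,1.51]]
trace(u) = 1.50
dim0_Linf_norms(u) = [0.64, 2.06]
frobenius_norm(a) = 1.06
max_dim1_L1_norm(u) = 2.7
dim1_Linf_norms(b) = [0.52, 1.51]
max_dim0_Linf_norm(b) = 1.51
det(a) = -0.05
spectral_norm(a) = 1.05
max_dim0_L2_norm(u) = 2.08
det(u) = -0.98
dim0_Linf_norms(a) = [0.9, 0.55]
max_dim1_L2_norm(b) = 1.53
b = a + u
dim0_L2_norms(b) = [0.58, 1.54]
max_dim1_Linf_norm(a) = 0.9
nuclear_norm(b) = 2.11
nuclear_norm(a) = 1.10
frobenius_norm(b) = 1.65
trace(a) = -0.51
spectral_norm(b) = 1.55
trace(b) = 0.99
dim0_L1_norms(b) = [0.78, 1.81]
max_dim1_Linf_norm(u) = 2.06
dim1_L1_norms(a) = [0.07, 1.45]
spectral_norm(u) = 2.20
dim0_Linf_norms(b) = [0.52, 1.51]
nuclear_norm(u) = 2.65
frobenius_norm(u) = 2.24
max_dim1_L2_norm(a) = 1.05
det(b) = -0.86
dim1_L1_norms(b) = [0.82, 1.77]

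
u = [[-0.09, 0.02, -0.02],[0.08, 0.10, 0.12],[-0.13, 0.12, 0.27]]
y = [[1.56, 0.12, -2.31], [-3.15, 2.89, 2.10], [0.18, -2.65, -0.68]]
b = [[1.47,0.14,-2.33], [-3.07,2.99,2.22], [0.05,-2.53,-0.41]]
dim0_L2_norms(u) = [0.18, 0.16, 0.3]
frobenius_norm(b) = 6.12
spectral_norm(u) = 0.34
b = y + u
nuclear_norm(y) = 8.96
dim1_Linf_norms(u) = [0.09, 0.12, 0.27]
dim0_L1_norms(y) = [4.89, 5.66, 5.09]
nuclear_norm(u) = 0.54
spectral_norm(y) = 5.57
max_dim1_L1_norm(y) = 8.14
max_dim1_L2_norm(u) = 0.32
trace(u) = 0.28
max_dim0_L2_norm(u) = 0.3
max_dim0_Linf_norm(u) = 0.27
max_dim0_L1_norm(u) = 0.41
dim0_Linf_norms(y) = [3.15, 2.89, 2.31]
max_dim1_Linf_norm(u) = 0.27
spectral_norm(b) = 5.51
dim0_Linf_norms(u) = [0.13, 0.12, 0.27]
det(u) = -0.00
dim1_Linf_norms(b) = [2.33, 3.07, 2.53]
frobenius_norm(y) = 6.16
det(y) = -12.68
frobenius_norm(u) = 0.38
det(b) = -11.46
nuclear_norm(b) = 8.87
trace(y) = 3.77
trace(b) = 4.05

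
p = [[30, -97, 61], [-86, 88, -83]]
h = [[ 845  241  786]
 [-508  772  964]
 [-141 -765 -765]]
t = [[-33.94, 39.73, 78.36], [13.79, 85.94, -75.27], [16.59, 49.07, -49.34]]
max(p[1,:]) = 88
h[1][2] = 964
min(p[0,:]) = -97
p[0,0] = 30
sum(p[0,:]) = -6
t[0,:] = [-33.94, 39.73, 78.36]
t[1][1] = 85.94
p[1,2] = -83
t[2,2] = -49.34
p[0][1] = -97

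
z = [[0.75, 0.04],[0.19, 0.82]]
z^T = [[0.75, 0.19],[0.04, 0.82]]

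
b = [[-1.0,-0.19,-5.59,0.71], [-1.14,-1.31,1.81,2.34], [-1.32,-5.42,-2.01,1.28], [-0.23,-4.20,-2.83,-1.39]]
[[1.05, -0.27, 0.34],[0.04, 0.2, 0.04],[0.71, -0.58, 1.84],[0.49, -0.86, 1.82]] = b @[[-0.09, 0.26, -0.05], [-0.03, 0.09, -0.34], [-0.16, 0.03, -0.06], [0.08, 0.24, -0.15]]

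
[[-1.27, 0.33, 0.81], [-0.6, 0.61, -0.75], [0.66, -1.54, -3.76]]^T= [[-1.27, -0.60, 0.66], [0.33, 0.61, -1.54], [0.81, -0.75, -3.76]]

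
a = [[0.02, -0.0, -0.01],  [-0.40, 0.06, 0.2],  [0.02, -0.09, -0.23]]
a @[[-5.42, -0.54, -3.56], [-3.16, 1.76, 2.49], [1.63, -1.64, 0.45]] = [[-0.12,0.01,-0.08], [2.30,-0.01,1.66], [-0.2,0.21,-0.4]]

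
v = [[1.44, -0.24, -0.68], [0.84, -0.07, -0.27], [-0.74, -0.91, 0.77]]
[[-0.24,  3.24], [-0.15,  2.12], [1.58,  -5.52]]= v @ [[-0.11,  2.76], [-1.19,  3.64], [0.54,  -0.21]]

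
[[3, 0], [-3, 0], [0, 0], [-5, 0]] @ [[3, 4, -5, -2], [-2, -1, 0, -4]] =[[9, 12, -15, -6], [-9, -12, 15, 6], [0, 0, 0, 0], [-15, -20, 25, 10]]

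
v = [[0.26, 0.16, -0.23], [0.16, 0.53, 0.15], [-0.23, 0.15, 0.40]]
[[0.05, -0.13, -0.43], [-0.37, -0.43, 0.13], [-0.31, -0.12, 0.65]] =v@[[0.4, -1.29, 0.67],[-0.74, -0.13, -0.58],[-0.27, -1.00, 2.23]]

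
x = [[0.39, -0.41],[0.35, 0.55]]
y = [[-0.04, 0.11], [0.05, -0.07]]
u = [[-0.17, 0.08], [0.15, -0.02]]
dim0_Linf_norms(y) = [0.05, 0.11]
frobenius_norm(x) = 0.86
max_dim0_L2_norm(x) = 0.69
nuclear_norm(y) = 0.16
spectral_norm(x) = 0.69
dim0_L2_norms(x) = [0.52, 0.69]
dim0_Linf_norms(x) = [0.39, 0.55]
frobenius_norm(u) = 0.24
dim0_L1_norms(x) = [0.74, 0.96]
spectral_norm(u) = 0.24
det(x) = 0.36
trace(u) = -0.19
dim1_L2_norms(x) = [0.57, 0.65]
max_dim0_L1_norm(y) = 0.18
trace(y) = -0.11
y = u @ x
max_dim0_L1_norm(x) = 0.96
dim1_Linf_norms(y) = [0.11, 0.07]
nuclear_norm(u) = 0.27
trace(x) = 0.94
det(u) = -0.01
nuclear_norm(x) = 1.21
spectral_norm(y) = 0.14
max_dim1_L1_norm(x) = 0.9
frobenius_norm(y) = 0.15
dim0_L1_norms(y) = [0.09, 0.18]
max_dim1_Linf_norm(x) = 0.55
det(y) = -0.00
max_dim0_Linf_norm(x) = 0.55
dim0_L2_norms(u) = [0.23, 0.08]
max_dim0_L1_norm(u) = 0.32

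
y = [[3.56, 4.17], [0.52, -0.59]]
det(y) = -4.27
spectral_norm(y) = 5.48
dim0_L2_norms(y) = [3.6, 4.21]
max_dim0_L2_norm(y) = 4.21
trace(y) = 2.97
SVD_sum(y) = [[3.55, 4.18], [-0.07, -0.09]] + [[0.01,-0.01], [0.59,-0.50]]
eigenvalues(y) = [4.03, -1.06]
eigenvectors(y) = [[0.99, -0.67], [0.11, 0.74]]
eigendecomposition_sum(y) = [[3.66, 3.3], [0.41, 0.37]] + [[-0.10, 0.87], [0.11, -0.96]]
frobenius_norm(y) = 5.54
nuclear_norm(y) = 6.26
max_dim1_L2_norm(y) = 5.48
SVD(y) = [[-1.00, 0.02], [0.02, 1.0]] @ diag([5.484076485431451, 0.778399063423011]) @ [[-0.65, -0.76],  [0.76, -0.65]]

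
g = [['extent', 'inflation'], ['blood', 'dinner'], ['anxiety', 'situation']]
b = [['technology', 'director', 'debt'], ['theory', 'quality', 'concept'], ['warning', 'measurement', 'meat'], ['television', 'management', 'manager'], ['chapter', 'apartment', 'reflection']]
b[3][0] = 'television'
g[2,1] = 'situation'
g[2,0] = 'anxiety'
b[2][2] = 'meat'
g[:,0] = ['extent', 'blood', 'anxiety']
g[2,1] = 'situation'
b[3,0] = 'television'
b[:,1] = ['director', 'quality', 'measurement', 'management', 'apartment']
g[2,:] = ['anxiety', 'situation']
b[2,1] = 'measurement'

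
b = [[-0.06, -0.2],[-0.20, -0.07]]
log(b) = [[-1.67+1.53j, (0.34+1.57j)], [(0.34+1.57j), (-1.66+1.61j)]]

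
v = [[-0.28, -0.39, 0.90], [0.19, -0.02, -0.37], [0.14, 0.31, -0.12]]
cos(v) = [[0.93, -0.2, 0.11], [0.05, 1.09, -0.11], [-0.00, 0.05, 0.99]]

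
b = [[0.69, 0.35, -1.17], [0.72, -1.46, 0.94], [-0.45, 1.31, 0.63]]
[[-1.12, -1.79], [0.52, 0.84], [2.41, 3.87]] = b @ [[0.86, 1.39], [1.25, 2.01], [1.84, 2.95]]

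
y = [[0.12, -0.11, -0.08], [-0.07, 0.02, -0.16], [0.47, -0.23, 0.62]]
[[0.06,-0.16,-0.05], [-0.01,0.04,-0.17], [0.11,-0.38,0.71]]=y @ [[-0.34, -0.91, 0.23], [-0.94, 0.35, 0.01], [0.09, 0.21, 0.97]]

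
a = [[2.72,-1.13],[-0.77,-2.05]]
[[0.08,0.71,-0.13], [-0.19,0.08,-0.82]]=a @ [[0.06,0.21,0.1], [0.07,-0.12,0.36]]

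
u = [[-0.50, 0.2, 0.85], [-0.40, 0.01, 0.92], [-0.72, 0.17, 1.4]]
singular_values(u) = [2.12, 0.16, 0.0]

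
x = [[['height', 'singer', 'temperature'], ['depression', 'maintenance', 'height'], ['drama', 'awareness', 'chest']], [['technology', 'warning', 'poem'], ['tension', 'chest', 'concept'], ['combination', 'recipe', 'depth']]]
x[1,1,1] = 'chest'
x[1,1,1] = 'chest'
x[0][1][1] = 'maintenance'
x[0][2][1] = 'awareness'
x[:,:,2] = [['temperature', 'height', 'chest'], ['poem', 'concept', 'depth']]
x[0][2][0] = 'drama'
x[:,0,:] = [['height', 'singer', 'temperature'], ['technology', 'warning', 'poem']]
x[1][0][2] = 'poem'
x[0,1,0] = 'depression'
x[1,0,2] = 'poem'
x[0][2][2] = 'chest'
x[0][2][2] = 'chest'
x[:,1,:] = [['depression', 'maintenance', 'height'], ['tension', 'chest', 'concept']]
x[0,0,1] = 'singer'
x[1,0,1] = 'warning'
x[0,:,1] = ['singer', 'maintenance', 'awareness']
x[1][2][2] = 'depth'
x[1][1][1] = 'chest'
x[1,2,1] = 'recipe'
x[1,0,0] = 'technology'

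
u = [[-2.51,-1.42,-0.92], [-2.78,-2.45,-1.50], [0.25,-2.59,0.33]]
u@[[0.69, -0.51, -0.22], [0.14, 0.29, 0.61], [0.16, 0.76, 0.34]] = [[-2.08,0.17,-0.63], [-2.5,-0.43,-1.39], [-0.14,-0.63,-1.52]]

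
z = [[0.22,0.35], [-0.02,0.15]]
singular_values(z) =[0.43, 0.09]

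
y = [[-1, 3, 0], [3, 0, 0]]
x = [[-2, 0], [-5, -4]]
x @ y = [[2, -6, 0], [-7, -15, 0]]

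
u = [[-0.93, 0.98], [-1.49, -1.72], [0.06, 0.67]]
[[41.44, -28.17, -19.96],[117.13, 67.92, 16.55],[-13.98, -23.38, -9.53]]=u@ [[-60.81, -5.92, 5.92], [-15.42, -34.36, -14.75]]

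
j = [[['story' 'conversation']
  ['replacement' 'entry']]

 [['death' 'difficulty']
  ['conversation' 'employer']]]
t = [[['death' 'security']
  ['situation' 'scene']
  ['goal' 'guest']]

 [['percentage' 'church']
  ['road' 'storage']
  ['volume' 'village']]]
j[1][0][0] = 'death'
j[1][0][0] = 'death'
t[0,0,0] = 'death'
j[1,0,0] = 'death'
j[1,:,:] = [['death', 'difficulty'], ['conversation', 'employer']]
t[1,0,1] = 'church'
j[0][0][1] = 'conversation'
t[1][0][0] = 'percentage'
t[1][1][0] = 'road'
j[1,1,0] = 'conversation'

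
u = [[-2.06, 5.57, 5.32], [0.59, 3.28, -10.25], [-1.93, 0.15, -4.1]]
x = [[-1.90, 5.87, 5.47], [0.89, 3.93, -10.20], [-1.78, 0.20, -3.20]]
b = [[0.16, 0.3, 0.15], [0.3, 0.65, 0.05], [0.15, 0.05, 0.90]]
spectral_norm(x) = 12.09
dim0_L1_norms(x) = [4.57, 10.0, 18.87]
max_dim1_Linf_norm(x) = 10.2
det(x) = 182.55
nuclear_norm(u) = 21.18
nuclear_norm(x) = 21.35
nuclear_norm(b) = 1.71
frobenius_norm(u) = 14.15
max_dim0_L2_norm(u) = 12.25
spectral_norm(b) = 0.98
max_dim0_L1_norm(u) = 19.67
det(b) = 0.00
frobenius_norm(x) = 14.20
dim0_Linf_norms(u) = [2.06, 5.57, 10.25]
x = b + u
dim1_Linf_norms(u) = [5.57, 10.25, 4.1]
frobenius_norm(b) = 1.22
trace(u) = -2.88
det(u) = 182.35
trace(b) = 1.71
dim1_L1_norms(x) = [13.24, 15.02, 5.18]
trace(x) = -1.17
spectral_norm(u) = 12.28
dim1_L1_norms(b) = [0.61, 1.0, 1.1]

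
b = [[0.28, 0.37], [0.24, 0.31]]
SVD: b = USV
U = [[-0.76,-0.65],  [-0.65,0.76]]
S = [0.61, 0.0]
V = [[-0.61, -0.79], [0.79, -0.61]]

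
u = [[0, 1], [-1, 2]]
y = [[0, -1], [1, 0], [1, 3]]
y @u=[[1, -2], [0, 1], [-3, 7]]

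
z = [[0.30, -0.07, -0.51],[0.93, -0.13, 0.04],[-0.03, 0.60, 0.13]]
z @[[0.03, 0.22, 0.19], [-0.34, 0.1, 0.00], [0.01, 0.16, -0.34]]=[[0.03, -0.02, 0.23], [0.07, 0.20, 0.16], [-0.20, 0.07, -0.05]]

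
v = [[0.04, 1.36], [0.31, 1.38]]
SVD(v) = [[-0.69,-0.72], [-0.72,0.69]] @ diag([1.95359266168444, 0.18755189205311623]) @ [[-0.13, -0.99],[0.99, -0.13]]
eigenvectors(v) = [[-0.98, -0.65], [0.19, -0.76]]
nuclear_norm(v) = 2.14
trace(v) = 1.42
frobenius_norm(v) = 1.96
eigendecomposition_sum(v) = [[-0.19, 0.16], [0.04, -0.03]] + [[0.23, 1.2],[0.27, 1.41]]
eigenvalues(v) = [-0.22, 1.64]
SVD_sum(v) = [[0.17, 1.34], [0.18, 1.4]] + [[-0.13, 0.02], [0.13, -0.02]]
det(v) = -0.37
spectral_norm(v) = 1.95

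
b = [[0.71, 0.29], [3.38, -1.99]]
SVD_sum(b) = [[0.41,-0.23], [3.42,-1.93]] + [[0.3, 0.52],[-0.04, -0.06]]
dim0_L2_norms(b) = [3.45, 2.01]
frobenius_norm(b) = 4.00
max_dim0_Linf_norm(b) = 3.38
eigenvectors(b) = [[0.67, -0.1], [0.75, 1.0]]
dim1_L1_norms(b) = [1.0, 5.37]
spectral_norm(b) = 3.95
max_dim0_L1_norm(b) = 4.09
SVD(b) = [[-0.12, -0.99], [-0.99, 0.12]] @ diag([3.9504080682310527, 0.6057855185253308]) @ [[-0.87, 0.49], [-0.49, -0.87]]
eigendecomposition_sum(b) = [[0.93,0.09], [1.04,0.1]] + [[-0.22, 0.2], [2.34, -2.09]]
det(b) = -2.39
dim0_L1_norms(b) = [4.09, 2.28]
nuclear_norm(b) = 4.56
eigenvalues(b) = [1.03, -2.31]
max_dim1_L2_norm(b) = 3.92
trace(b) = -1.28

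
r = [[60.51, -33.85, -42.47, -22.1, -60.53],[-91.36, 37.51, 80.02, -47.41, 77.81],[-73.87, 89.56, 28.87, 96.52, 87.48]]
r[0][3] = -22.1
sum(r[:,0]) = -104.72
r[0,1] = -33.85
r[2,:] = [-73.87, 89.56, 28.87, 96.52, 87.48]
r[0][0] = 60.51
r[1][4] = 77.81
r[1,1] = 37.51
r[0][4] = -60.53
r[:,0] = [60.51, -91.36, -73.87]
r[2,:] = [-73.87, 89.56, 28.87, 96.52, 87.48]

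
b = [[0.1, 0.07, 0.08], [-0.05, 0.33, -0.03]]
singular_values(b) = [0.34, 0.14]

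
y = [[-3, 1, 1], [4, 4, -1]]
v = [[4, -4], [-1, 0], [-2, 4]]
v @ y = [[-28, -12, 8], [3, -1, -1], [22, 14, -6]]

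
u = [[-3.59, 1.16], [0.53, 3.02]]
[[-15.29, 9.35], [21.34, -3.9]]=u @ [[6.19, -2.86],[5.98, -0.79]]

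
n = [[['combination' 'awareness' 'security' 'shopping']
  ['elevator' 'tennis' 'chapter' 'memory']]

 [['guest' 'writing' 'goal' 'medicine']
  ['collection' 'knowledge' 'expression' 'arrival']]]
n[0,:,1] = ['awareness', 'tennis']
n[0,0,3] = 'shopping'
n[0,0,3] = 'shopping'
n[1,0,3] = 'medicine'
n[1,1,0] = 'collection'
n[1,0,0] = 'guest'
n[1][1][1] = 'knowledge'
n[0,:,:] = [['combination', 'awareness', 'security', 'shopping'], ['elevator', 'tennis', 'chapter', 'memory']]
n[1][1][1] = 'knowledge'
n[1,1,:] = ['collection', 'knowledge', 'expression', 'arrival']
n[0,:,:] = [['combination', 'awareness', 'security', 'shopping'], ['elevator', 'tennis', 'chapter', 'memory']]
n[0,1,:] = ['elevator', 'tennis', 'chapter', 'memory']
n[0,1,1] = 'tennis'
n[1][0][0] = 'guest'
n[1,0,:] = ['guest', 'writing', 'goal', 'medicine']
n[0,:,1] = ['awareness', 'tennis']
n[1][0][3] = 'medicine'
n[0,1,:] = ['elevator', 'tennis', 'chapter', 'memory']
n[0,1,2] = 'chapter'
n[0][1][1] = 'tennis'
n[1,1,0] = 'collection'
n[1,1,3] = 'arrival'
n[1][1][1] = 'knowledge'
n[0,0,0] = 'combination'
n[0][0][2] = 'security'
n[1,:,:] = [['guest', 'writing', 'goal', 'medicine'], ['collection', 'knowledge', 'expression', 'arrival']]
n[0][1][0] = 'elevator'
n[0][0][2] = 'security'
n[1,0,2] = 'goal'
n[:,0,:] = [['combination', 'awareness', 'security', 'shopping'], ['guest', 'writing', 'goal', 'medicine']]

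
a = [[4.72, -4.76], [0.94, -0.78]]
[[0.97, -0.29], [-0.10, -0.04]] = a @[[-1.53, 0.07],  [-1.72, 0.13]]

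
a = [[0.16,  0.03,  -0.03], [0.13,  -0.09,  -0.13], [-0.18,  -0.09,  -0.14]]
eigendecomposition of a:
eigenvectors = [[0.69, 0.19, 0.0], [0.52, -0.86, 0.69], [-0.5, 0.47, 0.72]]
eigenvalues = [0.2, -0.05, -0.23]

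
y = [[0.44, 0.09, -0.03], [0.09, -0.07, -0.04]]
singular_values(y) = [0.46, 0.09]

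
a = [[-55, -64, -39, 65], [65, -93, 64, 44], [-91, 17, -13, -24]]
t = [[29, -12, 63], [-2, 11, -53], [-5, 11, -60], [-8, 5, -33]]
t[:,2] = [63, -53, -60, -33]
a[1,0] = 65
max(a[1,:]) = 65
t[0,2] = 63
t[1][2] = -53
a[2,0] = -91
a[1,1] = -93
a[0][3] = 65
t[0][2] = 63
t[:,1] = [-12, 11, 11, 5]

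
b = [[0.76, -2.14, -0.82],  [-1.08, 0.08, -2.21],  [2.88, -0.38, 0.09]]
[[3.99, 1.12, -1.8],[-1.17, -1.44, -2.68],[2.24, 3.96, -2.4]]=b@[[0.54, 1.37, -0.9], [-1.75, -0.03, -0.11], [0.20, -0.02, 1.65]]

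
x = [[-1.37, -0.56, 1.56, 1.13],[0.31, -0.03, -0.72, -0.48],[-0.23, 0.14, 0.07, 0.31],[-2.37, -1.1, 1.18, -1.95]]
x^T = [[-1.37, 0.31, -0.23, -2.37], [-0.56, -0.03, 0.14, -1.10], [1.56, -0.72, 0.07, 1.18], [1.13, -0.48, 0.31, -1.95]]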